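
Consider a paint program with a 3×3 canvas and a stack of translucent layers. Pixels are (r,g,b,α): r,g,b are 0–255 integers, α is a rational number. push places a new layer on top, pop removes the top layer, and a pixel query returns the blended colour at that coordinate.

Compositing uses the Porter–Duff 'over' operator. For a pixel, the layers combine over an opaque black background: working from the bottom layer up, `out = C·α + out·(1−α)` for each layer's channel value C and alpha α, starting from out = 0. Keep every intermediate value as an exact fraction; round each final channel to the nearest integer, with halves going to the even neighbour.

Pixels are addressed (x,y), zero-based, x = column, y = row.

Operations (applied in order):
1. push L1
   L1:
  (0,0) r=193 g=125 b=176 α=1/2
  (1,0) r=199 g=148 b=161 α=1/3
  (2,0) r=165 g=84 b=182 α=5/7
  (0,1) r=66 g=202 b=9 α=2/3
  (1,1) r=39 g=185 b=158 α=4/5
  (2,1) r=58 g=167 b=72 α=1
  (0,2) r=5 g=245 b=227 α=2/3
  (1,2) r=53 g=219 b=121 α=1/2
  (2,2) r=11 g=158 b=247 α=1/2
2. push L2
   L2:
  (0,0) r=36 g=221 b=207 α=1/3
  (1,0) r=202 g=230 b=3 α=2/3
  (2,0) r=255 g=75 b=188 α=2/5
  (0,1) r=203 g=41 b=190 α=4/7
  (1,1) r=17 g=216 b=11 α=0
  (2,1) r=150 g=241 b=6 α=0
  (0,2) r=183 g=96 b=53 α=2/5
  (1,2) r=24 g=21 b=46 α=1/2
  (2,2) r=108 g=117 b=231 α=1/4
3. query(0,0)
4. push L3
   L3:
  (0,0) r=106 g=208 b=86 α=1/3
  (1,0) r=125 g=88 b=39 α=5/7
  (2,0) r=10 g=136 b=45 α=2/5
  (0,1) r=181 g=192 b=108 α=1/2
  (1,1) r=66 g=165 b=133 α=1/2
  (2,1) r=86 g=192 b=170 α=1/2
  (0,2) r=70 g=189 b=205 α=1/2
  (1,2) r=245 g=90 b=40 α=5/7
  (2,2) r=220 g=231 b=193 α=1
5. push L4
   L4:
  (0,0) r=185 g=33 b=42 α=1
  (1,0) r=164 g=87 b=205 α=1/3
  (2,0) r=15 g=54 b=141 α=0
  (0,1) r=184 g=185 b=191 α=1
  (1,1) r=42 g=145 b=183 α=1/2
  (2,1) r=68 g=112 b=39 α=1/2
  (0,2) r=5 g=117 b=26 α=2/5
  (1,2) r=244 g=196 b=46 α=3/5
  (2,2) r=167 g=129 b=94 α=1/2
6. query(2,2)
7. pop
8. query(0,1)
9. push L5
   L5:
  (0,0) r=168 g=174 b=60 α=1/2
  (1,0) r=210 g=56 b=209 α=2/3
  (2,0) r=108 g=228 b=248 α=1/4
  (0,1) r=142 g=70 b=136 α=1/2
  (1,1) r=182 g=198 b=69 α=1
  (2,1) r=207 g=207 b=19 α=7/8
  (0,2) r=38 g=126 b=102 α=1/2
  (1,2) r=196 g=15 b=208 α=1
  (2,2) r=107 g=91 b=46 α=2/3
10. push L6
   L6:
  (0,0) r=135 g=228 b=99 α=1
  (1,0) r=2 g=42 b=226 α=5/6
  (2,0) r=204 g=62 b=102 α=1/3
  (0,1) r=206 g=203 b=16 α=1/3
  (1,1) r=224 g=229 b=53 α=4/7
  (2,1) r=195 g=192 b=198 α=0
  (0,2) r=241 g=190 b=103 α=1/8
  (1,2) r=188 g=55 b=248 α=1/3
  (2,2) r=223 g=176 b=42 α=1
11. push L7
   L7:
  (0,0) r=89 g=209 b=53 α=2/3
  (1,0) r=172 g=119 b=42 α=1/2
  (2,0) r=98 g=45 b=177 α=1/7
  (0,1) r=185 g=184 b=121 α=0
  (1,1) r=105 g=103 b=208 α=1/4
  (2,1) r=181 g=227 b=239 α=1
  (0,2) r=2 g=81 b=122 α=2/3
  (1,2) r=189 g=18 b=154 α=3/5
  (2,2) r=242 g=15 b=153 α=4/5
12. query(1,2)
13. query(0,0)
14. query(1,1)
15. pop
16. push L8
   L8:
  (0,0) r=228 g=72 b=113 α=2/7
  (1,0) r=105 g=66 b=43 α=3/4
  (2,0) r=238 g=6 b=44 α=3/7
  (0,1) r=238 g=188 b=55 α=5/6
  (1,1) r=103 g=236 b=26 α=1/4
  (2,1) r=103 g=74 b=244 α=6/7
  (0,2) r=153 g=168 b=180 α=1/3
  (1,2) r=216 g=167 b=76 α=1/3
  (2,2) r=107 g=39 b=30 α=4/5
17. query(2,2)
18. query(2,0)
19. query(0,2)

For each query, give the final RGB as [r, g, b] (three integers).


query (0,0) [L1,L2] — begin 0,0,0
after L1 α=1/2: [193/2, 125/2, 88]
after L2 α=1/3: [229/3, 346/3, 383/3]
= [76, 115, 128]

(2,2) stack=L1,L2,L3,L4; from [0,0,0]:
after L1 α=1/2: [11/2, 79, 247/2]
after L2 α=1/4: [249/8, 177/2, 1203/8]
after L3 α=1: [220, 231, 193]
after L4 α=1/2: [387/2, 180, 287/2]
rounded: [194, 180, 144]

at x=0,y=1 over L1,L2,L3:
L1 α=2/3: [44, 404/3, 6]
L2 α=4/7: [944/7, 568/7, 778/7]
L3 α=1/2: [2211/14, 956/7, 767/7]
rounded: [158, 137, 110]

query (1,2) [L1,L2,L3,L5,L6,L7] — begin 0,0,0
L1 α=1/2: [53/2, 219/2, 121/2]
L2 α=1/2: [101/4, 261/4, 213/4]
L3 α=5/7: [2551/14, 1161/14, 613/14]
L5 α=1: [196, 15, 208]
L6 α=1/3: [580/3, 85/3, 664/3]
L7 α=3/5: [2861/15, 332/15, 2714/15]
rounded: [191, 22, 181]

at x=0,y=0 over L1,L2,L3,L5,L6,L7:
L1 α=1/2: [193/2, 125/2, 88]
L2 α=1/3: [229/3, 346/3, 383/3]
L3 α=1/3: [776/9, 1316/9, 1024/9]
L5 α=1/2: [1144/9, 1441/9, 782/9]
L6 α=1: [135, 228, 99]
L7 α=2/3: [313/3, 646/3, 205/3]
= [104, 215, 68]

at x=1,y=1 over L1,L2,L3,L5,L6,L7:
L1 α=4/5: [156/5, 148, 632/5]
L2 α=0: [156/5, 148, 632/5]
L3 α=1/2: [243/5, 313/2, 1297/10]
L5 α=1: [182, 198, 69]
L6 α=4/7: [206, 1510/7, 419/7]
L7 α=1/4: [723/4, 5251/28, 2713/28]
= [181, 188, 97]

at x=2,y=2 over L1,L2,L3,L5,L6,L8:
after L1 α=1/2: [11/2, 79, 247/2]
after L2 α=1/4: [249/8, 177/2, 1203/8]
after L3 α=1: [220, 231, 193]
after L5 α=2/3: [434/3, 413/3, 95]
after L6 α=1: [223, 176, 42]
after L8 α=4/5: [651/5, 332/5, 162/5]
rounded: [130, 66, 32]

(2,0) stack=L1,L2,L3,L5,L6,L8; from [0,0,0]:
after L1 α=5/7: [825/7, 60, 130]
after L2 α=2/5: [1209/7, 66, 766/5]
after L3 α=2/5: [3767/35, 94, 2748/25]
after L5 α=1/4: [15081/140, 255/2, 3611/25]
after L6 α=1/3: [9787/70, 317/3, 9772/75]
after L8 α=3/7: [44564/245, 1322/21, 48988/525]
rounded: [182, 63, 93]

at x=0,y=2 over L1,L2,L3,L5,L6,L8:
+L1 (α=2/3) → [10/3, 490/3, 454/3]
+L2 (α=2/5) → [376/5, 682/5, 112]
+L3 (α=1/2) → [363/5, 1627/10, 317/2]
+L5 (α=1/2) → [553/10, 2887/20, 521/4]
+L6 (α=1/8) → [6281/80, 24009/160, 4059/32]
+L8 (α=1/3) → [12401/120, 12483/80, 2313/16]
→ [103, 156, 145]


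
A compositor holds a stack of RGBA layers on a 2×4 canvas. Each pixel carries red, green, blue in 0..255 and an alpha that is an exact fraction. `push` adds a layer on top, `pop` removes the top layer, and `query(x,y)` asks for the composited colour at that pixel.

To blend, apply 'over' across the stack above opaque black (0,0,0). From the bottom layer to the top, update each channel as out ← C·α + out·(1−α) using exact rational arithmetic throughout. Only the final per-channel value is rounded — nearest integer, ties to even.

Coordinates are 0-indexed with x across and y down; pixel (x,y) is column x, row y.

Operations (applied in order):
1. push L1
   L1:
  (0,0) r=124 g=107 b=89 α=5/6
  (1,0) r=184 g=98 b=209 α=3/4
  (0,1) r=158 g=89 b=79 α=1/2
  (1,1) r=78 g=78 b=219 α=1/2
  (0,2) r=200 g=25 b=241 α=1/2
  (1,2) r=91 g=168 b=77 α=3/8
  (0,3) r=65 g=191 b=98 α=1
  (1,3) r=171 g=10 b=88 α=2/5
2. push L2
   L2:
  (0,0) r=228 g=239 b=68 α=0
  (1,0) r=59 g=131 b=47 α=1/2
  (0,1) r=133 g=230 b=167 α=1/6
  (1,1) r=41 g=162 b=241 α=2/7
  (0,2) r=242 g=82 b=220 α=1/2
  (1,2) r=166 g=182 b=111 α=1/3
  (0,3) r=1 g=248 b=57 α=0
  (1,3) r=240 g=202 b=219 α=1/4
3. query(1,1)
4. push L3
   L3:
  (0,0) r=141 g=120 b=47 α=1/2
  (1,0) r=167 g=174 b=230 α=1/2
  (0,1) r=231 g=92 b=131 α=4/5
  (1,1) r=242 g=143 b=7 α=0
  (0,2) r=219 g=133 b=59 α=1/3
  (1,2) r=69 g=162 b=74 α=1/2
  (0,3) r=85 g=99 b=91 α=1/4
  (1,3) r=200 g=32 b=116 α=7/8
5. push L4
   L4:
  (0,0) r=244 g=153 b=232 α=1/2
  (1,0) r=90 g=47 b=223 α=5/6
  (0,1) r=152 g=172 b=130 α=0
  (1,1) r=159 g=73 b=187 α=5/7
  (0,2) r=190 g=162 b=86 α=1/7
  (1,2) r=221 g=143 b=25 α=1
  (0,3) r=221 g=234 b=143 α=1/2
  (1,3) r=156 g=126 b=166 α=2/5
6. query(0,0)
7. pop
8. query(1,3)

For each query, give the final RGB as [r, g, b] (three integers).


(1,1) stack=L1,L2; from [0,0,0]:
L1 α=1/2: [39, 39, 219/2]
L2 α=2/7: [277/7, 519/7, 2059/14]
= [40, 74, 147]

(0,0) stack=L1,L2,L3,L4; from [0,0,0]:
+L1 (α=5/6) → [310/3, 535/6, 445/6]
+L2 (α=0) → [310/3, 535/6, 445/6]
+L3 (α=1/2) → [733/6, 1255/12, 727/12]
+L4 (α=1/2) → [2197/12, 3091/24, 3511/24]
→ [183, 129, 146]

(1,3) stack=L1,L2,L3; from [0,0,0]:
L1 α=2/5: [342/5, 4, 176/5]
L2 α=1/4: [1113/10, 107/2, 1623/20]
L3 α=7/8: [15113/80, 555/16, 17863/160]
rounded: [189, 35, 112]


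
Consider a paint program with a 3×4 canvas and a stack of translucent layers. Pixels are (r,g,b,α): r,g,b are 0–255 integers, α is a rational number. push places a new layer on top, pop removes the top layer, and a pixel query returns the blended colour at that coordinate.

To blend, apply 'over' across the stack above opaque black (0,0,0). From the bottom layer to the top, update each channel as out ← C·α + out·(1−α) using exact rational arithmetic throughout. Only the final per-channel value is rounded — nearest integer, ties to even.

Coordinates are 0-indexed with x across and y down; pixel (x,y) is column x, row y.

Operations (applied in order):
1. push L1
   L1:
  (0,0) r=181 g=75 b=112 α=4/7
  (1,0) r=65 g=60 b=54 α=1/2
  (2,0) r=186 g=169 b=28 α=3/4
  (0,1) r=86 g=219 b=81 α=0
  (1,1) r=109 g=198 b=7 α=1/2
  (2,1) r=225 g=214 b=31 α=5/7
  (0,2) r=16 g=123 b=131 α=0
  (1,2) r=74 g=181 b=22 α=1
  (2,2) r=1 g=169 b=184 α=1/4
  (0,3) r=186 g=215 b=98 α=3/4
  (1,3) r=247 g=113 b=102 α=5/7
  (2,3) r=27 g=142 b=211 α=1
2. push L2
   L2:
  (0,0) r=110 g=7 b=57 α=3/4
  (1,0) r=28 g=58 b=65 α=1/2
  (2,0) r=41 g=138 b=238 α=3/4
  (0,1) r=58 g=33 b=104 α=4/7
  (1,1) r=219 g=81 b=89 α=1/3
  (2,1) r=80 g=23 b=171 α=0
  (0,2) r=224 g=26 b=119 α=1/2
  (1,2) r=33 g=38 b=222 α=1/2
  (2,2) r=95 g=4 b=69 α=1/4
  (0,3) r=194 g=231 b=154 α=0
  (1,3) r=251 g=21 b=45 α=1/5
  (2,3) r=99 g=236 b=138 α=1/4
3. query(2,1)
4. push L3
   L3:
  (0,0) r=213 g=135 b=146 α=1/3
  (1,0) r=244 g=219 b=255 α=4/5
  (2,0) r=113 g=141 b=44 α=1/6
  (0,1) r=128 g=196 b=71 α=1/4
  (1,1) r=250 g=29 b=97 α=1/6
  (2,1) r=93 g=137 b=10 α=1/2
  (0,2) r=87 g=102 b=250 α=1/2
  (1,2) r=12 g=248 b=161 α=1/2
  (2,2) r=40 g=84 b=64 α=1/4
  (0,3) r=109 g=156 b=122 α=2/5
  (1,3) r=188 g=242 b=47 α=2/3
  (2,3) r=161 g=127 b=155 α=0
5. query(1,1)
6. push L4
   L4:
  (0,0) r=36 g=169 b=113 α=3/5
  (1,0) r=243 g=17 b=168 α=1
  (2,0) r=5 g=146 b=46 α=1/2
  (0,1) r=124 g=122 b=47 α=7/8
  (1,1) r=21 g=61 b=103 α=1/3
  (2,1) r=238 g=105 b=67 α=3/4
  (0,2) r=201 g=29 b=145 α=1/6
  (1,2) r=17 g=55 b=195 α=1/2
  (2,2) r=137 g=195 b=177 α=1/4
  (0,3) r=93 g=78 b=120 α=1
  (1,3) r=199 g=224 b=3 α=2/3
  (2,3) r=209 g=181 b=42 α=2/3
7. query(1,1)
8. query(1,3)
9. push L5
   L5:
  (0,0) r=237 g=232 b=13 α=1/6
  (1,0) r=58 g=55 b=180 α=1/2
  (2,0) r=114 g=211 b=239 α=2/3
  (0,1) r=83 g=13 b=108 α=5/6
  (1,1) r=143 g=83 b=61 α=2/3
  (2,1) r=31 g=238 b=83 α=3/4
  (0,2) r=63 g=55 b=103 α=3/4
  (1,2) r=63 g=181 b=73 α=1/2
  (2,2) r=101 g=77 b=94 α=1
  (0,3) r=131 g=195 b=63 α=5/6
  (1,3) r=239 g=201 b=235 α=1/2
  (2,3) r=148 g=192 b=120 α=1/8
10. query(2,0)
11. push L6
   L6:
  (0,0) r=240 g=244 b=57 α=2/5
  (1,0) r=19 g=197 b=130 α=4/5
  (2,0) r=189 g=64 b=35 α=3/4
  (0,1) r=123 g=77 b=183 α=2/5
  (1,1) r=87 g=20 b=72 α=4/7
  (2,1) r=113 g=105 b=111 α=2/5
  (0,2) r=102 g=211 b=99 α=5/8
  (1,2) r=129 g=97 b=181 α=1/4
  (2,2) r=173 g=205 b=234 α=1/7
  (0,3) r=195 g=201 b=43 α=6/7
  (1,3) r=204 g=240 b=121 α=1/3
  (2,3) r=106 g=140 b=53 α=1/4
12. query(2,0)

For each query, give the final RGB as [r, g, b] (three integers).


(2,1) stack=L1,L2; from [0,0,0]:
L1 α=5/7: [1125/7, 1070/7, 155/7]
L2 α=0: [1125/7, 1070/7, 155/7]
= [161, 153, 22]

query (1,1) [L1,L2,L3] — begin 0,0,0
L1 α=1/2: [109/2, 99, 7/2]
L2 α=1/3: [328/3, 93, 32]
L3 α=1/6: [1195/9, 247/3, 257/6]
rounded: [133, 82, 43]

(1,1) stack=L1,L2,L3,L4; from [0,0,0]:
+L1 (α=1/2) → [109/2, 99, 7/2]
+L2 (α=1/3) → [328/3, 93, 32]
+L3 (α=1/6) → [1195/9, 247/3, 257/6]
+L4 (α=1/3) → [2579/27, 677/9, 566/9]
= [96, 75, 63]

at x=1,y=3 over L1,L2,L3,L4:
L1 α=5/7: [1235/7, 565/7, 510/7]
L2 α=1/5: [6697/35, 2407/35, 471/7]
L3 α=2/3: [6619/35, 6449/35, 1129/21]
L4 α=2/3: [20549/105, 22129/105, 1255/63]
→ [196, 211, 20]

(2,0) stack=L1,L2,L3,L4,L5; from [0,0,0]:
L1 α=3/4: [279/2, 507/4, 21]
L2 α=3/4: [525/8, 2163/16, 735/4]
L3 α=1/6: [3529/48, 4357/32, 3851/24]
L4 α=1/2: [3769/96, 9029/64, 4955/48]
L5 α=2/3: [25657/288, 36037/192, 27899/144]
= [89, 188, 194]

(2,0) stack=L1,L2,L3,L4,L5,L6; from [0,0,0]:
+L1 (α=3/4) → [279/2, 507/4, 21]
+L2 (α=3/4) → [525/8, 2163/16, 735/4]
+L3 (α=1/6) → [3529/48, 4357/32, 3851/24]
+L4 (α=1/2) → [3769/96, 9029/64, 4955/48]
+L5 (α=2/3) → [25657/288, 36037/192, 27899/144]
+L6 (α=3/4) → [188953/1152, 72901/768, 43019/576]
rounded: [164, 95, 75]


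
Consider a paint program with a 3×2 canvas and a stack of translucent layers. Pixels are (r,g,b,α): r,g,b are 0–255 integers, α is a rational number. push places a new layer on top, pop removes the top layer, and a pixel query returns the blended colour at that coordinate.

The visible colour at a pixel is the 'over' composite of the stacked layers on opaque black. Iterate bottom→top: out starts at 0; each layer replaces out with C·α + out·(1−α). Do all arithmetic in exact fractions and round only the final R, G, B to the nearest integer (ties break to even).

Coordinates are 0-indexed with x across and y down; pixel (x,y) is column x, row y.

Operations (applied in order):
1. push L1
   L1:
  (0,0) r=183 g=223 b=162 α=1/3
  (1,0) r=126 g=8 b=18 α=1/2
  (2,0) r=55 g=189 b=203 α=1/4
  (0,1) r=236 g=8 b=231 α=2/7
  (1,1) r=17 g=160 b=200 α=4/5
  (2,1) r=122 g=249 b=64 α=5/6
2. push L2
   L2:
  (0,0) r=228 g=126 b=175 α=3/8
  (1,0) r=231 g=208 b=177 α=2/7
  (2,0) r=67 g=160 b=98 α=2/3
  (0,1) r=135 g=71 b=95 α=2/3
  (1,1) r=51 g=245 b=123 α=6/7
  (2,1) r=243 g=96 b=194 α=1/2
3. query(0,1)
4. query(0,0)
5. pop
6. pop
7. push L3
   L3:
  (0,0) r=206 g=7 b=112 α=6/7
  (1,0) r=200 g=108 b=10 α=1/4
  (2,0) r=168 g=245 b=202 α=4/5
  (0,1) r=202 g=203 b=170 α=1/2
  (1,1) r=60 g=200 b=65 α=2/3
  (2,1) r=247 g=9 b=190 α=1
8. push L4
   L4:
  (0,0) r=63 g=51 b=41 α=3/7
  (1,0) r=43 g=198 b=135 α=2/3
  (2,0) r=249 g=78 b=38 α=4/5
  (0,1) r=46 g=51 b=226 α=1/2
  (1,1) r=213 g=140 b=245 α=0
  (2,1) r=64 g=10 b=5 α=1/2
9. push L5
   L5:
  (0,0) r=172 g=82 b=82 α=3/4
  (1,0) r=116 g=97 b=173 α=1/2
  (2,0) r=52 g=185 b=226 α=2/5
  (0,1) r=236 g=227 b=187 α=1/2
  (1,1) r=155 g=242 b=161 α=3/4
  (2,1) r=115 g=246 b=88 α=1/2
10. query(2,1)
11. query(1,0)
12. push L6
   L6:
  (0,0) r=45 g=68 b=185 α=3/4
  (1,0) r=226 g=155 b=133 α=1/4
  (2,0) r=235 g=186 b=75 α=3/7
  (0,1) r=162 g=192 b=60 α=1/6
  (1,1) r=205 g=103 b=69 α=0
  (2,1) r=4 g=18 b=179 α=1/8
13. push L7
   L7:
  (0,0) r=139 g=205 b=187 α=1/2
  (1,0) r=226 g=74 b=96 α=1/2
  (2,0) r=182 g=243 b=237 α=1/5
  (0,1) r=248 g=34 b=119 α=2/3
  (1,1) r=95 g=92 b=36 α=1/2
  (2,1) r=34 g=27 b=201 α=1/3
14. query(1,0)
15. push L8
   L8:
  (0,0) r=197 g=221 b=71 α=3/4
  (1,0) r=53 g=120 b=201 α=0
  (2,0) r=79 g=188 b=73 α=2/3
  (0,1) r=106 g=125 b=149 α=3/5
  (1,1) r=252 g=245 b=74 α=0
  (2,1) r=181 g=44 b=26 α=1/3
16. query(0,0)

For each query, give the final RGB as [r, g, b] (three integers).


query (0,1) [L1,L2] — begin 0,0,0
+L1 (α=2/7) → [472/7, 16/7, 66]
+L2 (α=2/3) → [2362/21, 1010/21, 256/3]
rounded: [112, 48, 85]

query (0,0) [L1,L2] — begin 0,0,0
+L1 (α=1/3) → [61, 223/3, 54]
+L2 (α=3/8) → [989/8, 2249/24, 795/8]
→ [124, 94, 99]

(2,1) stack=L3,L4,L5; from [0,0,0]:
after L3 α=1: [247, 9, 190]
after L4 α=1/2: [311/2, 19/2, 195/2]
after L5 α=1/2: [541/4, 511/4, 371/4]
rounded: [135, 128, 93]

(1,0) stack=L3,L4,L5; from [0,0,0]:
after L3 α=1/4: [50, 27, 5/2]
after L4 α=2/3: [136/3, 141, 545/6]
after L5 α=1/2: [242/3, 119, 1583/12]
→ [81, 119, 132]

(1,0) stack=L3,L4,L5,L6,L7; from [0,0,0]:
+L3 (α=1/4) → [50, 27, 5/2]
+L4 (α=2/3) → [136/3, 141, 545/6]
+L5 (α=1/2) → [242/3, 119, 1583/12]
+L6 (α=1/4) → [117, 128, 2115/16]
+L7 (α=1/2) → [343/2, 101, 3651/32]
= [172, 101, 114]

query (0,0) [L3,L4,L5,L6,L7,L8] — begin 0,0,0
L3 α=6/7: [1236/7, 6, 96]
L4 α=3/7: [6267/49, 177/7, 507/7]
L5 α=3/4: [31551/196, 1899/28, 2229/28]
L6 α=3/4: [58011/784, 7611/112, 17769/112]
L7 α=1/2: [166987/1568, 30571/224, 38713/224]
L8 α=3/4: [1093675/6272, 179083/896, 86425/896]
→ [174, 200, 96]


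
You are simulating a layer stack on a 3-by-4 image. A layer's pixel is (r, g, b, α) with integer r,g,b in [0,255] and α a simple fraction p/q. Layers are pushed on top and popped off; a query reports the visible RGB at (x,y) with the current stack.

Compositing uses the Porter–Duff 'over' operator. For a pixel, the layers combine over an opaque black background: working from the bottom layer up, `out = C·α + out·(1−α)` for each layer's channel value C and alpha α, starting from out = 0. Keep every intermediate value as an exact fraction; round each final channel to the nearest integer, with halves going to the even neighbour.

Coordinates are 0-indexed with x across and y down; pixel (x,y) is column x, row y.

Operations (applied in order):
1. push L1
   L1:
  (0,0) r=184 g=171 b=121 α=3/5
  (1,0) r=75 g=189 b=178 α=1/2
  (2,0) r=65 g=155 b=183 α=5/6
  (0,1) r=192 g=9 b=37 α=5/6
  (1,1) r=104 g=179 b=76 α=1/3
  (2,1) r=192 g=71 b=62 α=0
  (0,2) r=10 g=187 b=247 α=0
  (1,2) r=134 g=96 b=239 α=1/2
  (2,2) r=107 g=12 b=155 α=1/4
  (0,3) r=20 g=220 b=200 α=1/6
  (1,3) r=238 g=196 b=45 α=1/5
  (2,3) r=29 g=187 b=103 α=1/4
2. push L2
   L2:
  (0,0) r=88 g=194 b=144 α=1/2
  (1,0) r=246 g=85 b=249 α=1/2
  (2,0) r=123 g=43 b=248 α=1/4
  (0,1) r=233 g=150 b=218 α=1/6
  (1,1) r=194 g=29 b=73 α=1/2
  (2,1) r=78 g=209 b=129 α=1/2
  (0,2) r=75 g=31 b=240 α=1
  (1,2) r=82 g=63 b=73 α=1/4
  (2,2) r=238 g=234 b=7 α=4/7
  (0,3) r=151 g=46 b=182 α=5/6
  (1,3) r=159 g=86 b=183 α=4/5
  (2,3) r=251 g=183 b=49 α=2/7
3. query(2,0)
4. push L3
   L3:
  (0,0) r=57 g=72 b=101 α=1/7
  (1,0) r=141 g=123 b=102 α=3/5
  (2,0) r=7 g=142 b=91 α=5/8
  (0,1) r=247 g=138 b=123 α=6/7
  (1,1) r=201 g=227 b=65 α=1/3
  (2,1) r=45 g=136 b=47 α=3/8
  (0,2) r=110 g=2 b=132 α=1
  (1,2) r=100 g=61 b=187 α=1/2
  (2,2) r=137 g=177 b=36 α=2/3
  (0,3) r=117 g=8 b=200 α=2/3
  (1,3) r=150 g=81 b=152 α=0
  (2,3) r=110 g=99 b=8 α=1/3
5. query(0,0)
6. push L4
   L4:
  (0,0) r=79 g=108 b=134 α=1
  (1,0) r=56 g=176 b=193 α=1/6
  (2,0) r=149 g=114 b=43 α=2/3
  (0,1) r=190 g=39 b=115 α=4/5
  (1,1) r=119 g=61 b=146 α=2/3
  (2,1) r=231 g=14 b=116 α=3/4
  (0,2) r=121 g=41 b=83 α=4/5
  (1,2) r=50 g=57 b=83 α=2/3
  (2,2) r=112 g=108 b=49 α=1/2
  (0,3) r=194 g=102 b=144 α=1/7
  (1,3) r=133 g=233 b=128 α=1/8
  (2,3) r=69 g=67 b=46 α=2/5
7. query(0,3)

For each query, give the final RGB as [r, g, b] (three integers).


at x=2,y=0 over L1,L2:
L1 α=5/6: [325/6, 775/6, 305/2]
L2 α=1/4: [571/8, 861/8, 1411/8]
rounded: [71, 108, 176]

(0,0) stack=L1,L2,L3; from [0,0,0]:
after L1 α=3/5: [552/5, 513/5, 363/5]
after L2 α=1/2: [496/5, 1483/10, 1083/10]
after L3 α=1/7: [3261/35, 687/5, 3754/35]
= [93, 137, 107]

at x=0,y=3 over L1,L2,L3,L4:
+L1 (α=1/6) → [10/3, 110/3, 100/3]
+L2 (α=5/6) → [2275/18, 400/9, 1415/9]
+L3 (α=2/3) → [6487/54, 544/27, 5015/27]
+L4 (α=1/7) → [8233/63, 2006/63, 1618/9]
rounded: [131, 32, 180]


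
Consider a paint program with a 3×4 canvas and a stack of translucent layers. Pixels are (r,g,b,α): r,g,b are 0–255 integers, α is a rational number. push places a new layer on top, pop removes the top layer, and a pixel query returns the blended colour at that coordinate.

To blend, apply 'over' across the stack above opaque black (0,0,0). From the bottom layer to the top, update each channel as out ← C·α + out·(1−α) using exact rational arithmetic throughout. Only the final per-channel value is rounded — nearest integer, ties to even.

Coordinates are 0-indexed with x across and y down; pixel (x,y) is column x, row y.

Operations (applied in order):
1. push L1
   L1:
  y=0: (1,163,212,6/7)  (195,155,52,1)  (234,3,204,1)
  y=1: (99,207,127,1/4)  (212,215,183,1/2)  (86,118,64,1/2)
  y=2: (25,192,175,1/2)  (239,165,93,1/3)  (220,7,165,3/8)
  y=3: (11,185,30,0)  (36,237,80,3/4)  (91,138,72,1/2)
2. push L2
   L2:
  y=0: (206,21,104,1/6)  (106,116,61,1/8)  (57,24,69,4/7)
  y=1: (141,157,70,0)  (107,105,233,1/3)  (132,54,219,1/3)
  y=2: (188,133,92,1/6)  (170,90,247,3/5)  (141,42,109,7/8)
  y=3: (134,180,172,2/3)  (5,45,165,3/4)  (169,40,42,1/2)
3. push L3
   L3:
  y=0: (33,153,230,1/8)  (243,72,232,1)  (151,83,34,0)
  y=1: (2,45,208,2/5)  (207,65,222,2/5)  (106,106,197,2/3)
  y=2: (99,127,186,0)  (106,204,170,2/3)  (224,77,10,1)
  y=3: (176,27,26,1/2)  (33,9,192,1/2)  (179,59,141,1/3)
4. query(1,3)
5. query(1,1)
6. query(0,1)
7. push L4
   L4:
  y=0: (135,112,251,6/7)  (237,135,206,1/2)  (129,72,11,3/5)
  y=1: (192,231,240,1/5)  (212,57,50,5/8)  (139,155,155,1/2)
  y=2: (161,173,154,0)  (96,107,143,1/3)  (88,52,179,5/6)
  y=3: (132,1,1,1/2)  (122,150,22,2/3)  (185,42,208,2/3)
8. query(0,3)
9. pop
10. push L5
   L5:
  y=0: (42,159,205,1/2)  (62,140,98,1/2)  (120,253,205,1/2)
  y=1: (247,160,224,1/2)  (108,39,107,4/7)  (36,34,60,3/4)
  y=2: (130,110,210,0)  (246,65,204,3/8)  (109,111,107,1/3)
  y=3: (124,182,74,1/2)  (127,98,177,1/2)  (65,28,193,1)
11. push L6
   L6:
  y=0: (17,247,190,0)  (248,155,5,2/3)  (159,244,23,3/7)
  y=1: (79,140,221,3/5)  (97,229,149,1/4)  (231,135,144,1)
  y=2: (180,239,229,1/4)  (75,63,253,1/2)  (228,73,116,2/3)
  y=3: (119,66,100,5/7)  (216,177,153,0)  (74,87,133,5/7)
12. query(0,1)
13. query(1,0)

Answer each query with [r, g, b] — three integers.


at x=1,y=3 over L1,L2,L3:
L1 α=3/4: [27, 711/4, 60]
L2 α=3/4: [21/2, 1251/16, 555/4]
L3 α=1/2: [87/4, 1395/32, 1323/8]
rounded: [22, 44, 165]

query (1,1) [L1,L2,L3] — begin 0,0,0
L1 α=1/2: [106, 215/2, 183/2]
L2 α=1/3: [319/3, 320/3, 416/3]
L3 α=2/5: [733/5, 90, 172]
rounded: [147, 90, 172]

(0,1) stack=L1,L2,L3; from [0,0,0]:
L1 α=1/4: [99/4, 207/4, 127/4]
L2 α=0: [99/4, 207/4, 127/4]
L3 α=2/5: [313/20, 981/20, 409/4]
→ [16, 49, 102]

(0,3) stack=L1,L2,L3,L4; from [0,0,0]:
+L1 (α=0) → [0, 0, 0]
+L2 (α=2/3) → [268/3, 120, 344/3]
+L3 (α=1/2) → [398/3, 147/2, 211/3]
+L4 (α=1/2) → [397/3, 149/4, 107/3]
= [132, 37, 36]

(0,1) stack=L1,L2,L3,L5,L6; from [0,0,0]:
L1 α=1/4: [99/4, 207/4, 127/4]
L2 α=0: [99/4, 207/4, 127/4]
L3 α=2/5: [313/20, 981/20, 409/4]
L5 α=1/2: [5253/40, 4181/40, 1305/8]
L6 α=3/5: [9993/100, 12581/100, 3957/20]
→ [100, 126, 198]

at x=1,y=0 over L1,L2,L3,L5,L6:
L1 α=1: [195, 155, 52]
L2 α=1/8: [1471/8, 1201/8, 425/8]
L3 α=1: [243, 72, 232]
L5 α=1/2: [305/2, 106, 165]
L6 α=2/3: [1297/6, 416/3, 175/3]
rounded: [216, 139, 58]


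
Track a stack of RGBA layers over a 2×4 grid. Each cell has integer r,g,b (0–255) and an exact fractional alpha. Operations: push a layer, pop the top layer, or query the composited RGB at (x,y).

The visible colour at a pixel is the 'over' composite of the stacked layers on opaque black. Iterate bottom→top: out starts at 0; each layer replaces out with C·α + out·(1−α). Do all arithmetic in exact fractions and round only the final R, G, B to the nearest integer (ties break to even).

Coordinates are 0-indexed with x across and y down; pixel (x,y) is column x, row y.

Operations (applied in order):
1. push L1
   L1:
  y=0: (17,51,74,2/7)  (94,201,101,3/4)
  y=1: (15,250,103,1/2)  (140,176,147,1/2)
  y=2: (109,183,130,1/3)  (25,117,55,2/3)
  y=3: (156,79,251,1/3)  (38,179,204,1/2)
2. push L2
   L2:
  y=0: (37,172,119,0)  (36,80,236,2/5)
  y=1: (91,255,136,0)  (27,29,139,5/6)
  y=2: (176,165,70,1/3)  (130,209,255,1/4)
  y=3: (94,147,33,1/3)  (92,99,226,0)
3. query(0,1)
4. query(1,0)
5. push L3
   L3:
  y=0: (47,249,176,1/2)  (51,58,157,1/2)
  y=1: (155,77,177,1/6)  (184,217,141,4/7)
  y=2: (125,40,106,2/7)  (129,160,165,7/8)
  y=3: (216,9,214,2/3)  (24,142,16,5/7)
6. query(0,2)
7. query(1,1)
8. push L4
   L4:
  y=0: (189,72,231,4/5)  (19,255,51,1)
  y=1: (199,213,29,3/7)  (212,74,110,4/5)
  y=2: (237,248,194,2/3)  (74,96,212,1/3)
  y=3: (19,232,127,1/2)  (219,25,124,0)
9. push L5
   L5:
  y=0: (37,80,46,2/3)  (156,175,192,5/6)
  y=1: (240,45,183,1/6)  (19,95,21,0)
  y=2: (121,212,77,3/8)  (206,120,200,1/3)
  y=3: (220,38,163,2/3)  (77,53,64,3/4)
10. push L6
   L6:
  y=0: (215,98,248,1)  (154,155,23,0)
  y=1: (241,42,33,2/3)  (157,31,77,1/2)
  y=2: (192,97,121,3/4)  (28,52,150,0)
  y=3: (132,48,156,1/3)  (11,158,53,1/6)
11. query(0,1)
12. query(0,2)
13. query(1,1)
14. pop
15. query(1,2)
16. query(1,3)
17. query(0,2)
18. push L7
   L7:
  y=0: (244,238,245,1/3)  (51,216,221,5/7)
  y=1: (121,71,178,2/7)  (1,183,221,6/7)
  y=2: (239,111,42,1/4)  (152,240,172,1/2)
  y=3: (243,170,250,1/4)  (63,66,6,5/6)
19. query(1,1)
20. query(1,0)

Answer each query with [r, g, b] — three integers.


query (0,1) [L1,L2] — begin 0,0,0
after L1 α=1/2: [15/2, 125, 103/2]
after L2 α=0: [15/2, 125, 103/2]
→ [8, 125, 52]

query (1,0) [L1,L2] — begin 0,0,0
+L1 (α=3/4) → [141/2, 603/4, 303/4]
+L2 (α=2/5) → [567/10, 2449/20, 2797/20]
= [57, 122, 140]

query (0,2) [L1,L2,L3] — begin 0,0,0
+L1 (α=1/3) → [109/3, 61, 130/3]
+L2 (α=1/3) → [746/9, 287/3, 470/9]
+L3 (α=2/7) → [5980/63, 1675/21, 4258/63]
rounded: [95, 80, 68]

at x=1,y=1 over L1,L2,L3:
after L1 α=1/2: [70, 88, 147/2]
after L2 α=5/6: [205/6, 233/6, 1537/12]
after L3 α=4/7: [1677/14, 1969/14, 3793/28]
= [120, 141, 135]

query (0,1) [L1,L2,L3,L4,L5,L6] — begin 0,0,0
L1 α=1/2: [15/2, 125, 103/2]
L2 α=0: [15/2, 125, 103/2]
L3 α=1/6: [385/12, 117, 869/12]
L4 α=3/7: [2176/21, 1107/7, 1130/21]
L5 α=1/6: [7960/63, 975/7, 9493/126]
L6 α=2/3: [38326/189, 521/7, 17809/378]
= [203, 74, 47]

query (0,2) [L1,L2,L3,L4,L5,L6] — begin 0,0,0
+L1 (α=1/3) → [109/3, 61, 130/3]
+L2 (α=1/3) → [746/9, 287/3, 470/9]
+L3 (α=2/7) → [5980/63, 1675/21, 4258/63]
+L4 (α=2/3) → [35842/189, 12091/63, 28702/189]
+L5 (α=3/8) → [247817/1512, 100523/504, 187169/1512]
+L6 (α=3/4) → [1118729/6048, 247187/2016, 736025/6048]
rounded: [185, 123, 122]

at x=1,y=1 over L1,L2,L3,L4,L5,L6:
+L1 (α=1/2) → [70, 88, 147/2]
+L2 (α=5/6) → [205/6, 233/6, 1537/12]
+L3 (α=4/7) → [1677/14, 1969/14, 3793/28]
+L4 (α=4/5) → [13549/70, 6113/70, 16113/140]
+L5 (α=0) → [13549/70, 6113/70, 16113/140]
+L6 (α=1/2) → [24539/140, 8283/140, 26893/280]
→ [175, 59, 96]

(1,2) stack=L1,L2,L3,L4,L5; from [0,0,0]:
after L1 α=2/3: [50/3, 78, 110/3]
after L2 α=1/4: [45, 443/4, 365/4]
after L3 α=7/8: [237/2, 4923/32, 4985/32]
after L4 α=1/3: [311/3, 2153/16, 8377/48]
after L5 α=1/3: [1240/9, 3113/24, 13177/72]
= [138, 130, 183]

query (1,3) [L1,L2,L3,L4,L5] — begin 0,0,0
after L1 α=1/2: [19, 179/2, 102]
after L2 α=0: [19, 179/2, 102]
after L3 α=5/7: [158/7, 127, 284/7]
after L4 α=0: [158/7, 127, 284/7]
after L5 α=3/4: [1775/28, 143/2, 407/7]
rounded: [63, 72, 58]

(0,2) stack=L1,L2,L3,L4,L5; from [0,0,0]:
L1 α=1/3: [109/3, 61, 130/3]
L2 α=1/3: [746/9, 287/3, 470/9]
L3 α=2/7: [5980/63, 1675/21, 4258/63]
L4 α=2/3: [35842/189, 12091/63, 28702/189]
L5 α=3/8: [247817/1512, 100523/504, 187169/1512]
→ [164, 199, 124]

query (1,1) [L1,L2,L3,L4,L5,L7] — begin 0,0,0
+L1 (α=1/2) → [70, 88, 147/2]
+L2 (α=5/6) → [205/6, 233/6, 1537/12]
+L3 (α=4/7) → [1677/14, 1969/14, 3793/28]
+L4 (α=4/5) → [13549/70, 6113/70, 16113/140]
+L5 (α=0) → [13549/70, 6113/70, 16113/140]
+L7 (α=6/7) → [13969/490, 82973/490, 201753/980]
= [29, 169, 206]

query (1,0) [L1,L2,L3,L4,L5,L7] — begin 0,0,0
L1 α=3/4: [141/2, 603/4, 303/4]
L2 α=2/5: [567/10, 2449/20, 2797/20]
L3 α=1/2: [1077/20, 3609/40, 5937/40]
L4 α=1: [19, 255, 51]
L5 α=5/6: [799/6, 565/3, 337/2]
L7 α=5/7: [1564/21, 4370/21, 206]
rounded: [74, 208, 206]


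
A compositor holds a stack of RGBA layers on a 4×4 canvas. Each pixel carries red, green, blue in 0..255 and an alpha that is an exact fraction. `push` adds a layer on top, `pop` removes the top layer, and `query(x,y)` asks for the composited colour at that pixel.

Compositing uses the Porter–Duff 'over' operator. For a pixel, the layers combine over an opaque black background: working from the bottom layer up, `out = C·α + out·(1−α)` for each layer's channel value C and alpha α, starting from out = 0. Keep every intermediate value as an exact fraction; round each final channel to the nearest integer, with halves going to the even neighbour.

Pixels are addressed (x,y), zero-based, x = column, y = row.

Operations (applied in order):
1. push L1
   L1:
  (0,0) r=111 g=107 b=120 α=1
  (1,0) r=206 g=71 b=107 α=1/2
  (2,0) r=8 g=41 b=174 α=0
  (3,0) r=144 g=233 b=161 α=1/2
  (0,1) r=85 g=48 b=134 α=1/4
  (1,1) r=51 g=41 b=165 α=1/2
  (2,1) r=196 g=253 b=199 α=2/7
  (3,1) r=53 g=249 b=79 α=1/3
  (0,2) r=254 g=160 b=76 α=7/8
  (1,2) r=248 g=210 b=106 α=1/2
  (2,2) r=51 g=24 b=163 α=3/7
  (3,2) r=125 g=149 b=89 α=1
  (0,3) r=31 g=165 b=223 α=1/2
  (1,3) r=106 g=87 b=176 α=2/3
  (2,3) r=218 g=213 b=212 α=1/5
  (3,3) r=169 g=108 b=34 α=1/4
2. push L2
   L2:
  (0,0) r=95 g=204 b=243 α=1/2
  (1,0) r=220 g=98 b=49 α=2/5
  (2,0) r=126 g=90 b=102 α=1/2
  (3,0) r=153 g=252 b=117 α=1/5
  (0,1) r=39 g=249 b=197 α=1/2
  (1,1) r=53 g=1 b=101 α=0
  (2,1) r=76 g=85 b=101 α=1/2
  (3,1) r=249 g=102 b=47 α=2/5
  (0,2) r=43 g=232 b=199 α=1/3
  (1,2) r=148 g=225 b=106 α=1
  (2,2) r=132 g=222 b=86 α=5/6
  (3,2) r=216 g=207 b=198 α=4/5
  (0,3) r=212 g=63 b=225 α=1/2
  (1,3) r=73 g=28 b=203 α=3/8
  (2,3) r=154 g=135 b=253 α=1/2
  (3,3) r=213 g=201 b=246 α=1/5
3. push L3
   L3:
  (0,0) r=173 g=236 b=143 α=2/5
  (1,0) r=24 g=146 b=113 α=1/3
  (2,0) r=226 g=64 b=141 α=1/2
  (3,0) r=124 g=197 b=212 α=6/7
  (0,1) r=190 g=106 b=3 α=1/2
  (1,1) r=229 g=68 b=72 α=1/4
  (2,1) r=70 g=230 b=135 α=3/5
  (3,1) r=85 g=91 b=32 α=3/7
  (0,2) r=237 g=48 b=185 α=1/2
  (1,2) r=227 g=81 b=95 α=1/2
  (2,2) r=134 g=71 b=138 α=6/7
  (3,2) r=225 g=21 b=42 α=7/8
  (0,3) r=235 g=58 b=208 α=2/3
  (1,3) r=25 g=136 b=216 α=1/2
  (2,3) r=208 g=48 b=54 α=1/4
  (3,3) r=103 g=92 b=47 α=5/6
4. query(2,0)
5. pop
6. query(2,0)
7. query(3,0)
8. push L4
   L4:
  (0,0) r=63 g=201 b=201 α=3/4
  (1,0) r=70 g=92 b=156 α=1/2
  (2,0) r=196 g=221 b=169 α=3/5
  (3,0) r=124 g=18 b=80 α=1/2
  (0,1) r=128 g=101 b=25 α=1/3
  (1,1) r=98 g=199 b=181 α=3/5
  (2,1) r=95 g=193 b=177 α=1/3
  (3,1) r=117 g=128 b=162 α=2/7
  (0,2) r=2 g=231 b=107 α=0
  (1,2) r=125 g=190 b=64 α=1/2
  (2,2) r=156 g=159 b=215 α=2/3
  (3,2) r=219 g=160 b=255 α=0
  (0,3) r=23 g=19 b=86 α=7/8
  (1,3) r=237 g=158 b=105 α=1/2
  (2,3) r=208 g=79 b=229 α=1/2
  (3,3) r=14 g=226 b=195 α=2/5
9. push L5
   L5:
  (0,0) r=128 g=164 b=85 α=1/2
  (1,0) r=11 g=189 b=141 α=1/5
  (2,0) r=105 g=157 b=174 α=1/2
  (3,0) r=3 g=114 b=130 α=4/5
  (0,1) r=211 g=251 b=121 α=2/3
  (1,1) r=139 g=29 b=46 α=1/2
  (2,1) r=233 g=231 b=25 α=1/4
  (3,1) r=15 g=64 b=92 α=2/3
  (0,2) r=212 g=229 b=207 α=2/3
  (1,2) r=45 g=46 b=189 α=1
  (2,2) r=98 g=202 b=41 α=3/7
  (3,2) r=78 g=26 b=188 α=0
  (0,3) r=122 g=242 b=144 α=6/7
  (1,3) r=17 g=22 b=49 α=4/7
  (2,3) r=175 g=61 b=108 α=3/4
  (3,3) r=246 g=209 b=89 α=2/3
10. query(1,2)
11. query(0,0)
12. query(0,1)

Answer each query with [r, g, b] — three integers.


query (2,0) [L1,L2,L3] — begin 0,0,0
after L1 α=0: [0, 0, 0]
after L2 α=1/2: [63, 45, 51]
after L3 α=1/2: [289/2, 109/2, 96]
rounded: [144, 54, 96]

at x=2,y=0 over L1,L2:
after L1 α=0: [0, 0, 0]
after L2 α=1/2: [63, 45, 51]
→ [63, 45, 51]

query (3,0) [L1,L2] — begin 0,0,0
L1 α=1/2: [72, 233/2, 161/2]
L2 α=1/5: [441/5, 718/5, 439/5]
= [88, 144, 88]

at x=1,y=2 over L1,L2,L4,L5:
+L1 (α=1/2) → [124, 105, 53]
+L2 (α=1) → [148, 225, 106]
+L4 (α=1/2) → [273/2, 415/2, 85]
+L5 (α=1) → [45, 46, 189]
rounded: [45, 46, 189]

(0,0) stack=L1,L2,L4,L5; from [0,0,0]:
L1 α=1: [111, 107, 120]
L2 α=1/2: [103, 311/2, 363/2]
L4 α=3/4: [73, 1517/8, 1569/8]
L5 α=1/2: [201/2, 2829/16, 2249/16]
→ [100, 177, 141]

(0,1) stack=L1,L2,L4,L5; from [0,0,0]:
L1 α=1/4: [85/4, 12, 67/2]
L2 α=1/2: [241/8, 261/2, 461/4]
L4 α=1/3: [251/4, 362/3, 511/6]
L5 α=2/3: [1939/12, 1868/9, 1963/18]
= [162, 208, 109]


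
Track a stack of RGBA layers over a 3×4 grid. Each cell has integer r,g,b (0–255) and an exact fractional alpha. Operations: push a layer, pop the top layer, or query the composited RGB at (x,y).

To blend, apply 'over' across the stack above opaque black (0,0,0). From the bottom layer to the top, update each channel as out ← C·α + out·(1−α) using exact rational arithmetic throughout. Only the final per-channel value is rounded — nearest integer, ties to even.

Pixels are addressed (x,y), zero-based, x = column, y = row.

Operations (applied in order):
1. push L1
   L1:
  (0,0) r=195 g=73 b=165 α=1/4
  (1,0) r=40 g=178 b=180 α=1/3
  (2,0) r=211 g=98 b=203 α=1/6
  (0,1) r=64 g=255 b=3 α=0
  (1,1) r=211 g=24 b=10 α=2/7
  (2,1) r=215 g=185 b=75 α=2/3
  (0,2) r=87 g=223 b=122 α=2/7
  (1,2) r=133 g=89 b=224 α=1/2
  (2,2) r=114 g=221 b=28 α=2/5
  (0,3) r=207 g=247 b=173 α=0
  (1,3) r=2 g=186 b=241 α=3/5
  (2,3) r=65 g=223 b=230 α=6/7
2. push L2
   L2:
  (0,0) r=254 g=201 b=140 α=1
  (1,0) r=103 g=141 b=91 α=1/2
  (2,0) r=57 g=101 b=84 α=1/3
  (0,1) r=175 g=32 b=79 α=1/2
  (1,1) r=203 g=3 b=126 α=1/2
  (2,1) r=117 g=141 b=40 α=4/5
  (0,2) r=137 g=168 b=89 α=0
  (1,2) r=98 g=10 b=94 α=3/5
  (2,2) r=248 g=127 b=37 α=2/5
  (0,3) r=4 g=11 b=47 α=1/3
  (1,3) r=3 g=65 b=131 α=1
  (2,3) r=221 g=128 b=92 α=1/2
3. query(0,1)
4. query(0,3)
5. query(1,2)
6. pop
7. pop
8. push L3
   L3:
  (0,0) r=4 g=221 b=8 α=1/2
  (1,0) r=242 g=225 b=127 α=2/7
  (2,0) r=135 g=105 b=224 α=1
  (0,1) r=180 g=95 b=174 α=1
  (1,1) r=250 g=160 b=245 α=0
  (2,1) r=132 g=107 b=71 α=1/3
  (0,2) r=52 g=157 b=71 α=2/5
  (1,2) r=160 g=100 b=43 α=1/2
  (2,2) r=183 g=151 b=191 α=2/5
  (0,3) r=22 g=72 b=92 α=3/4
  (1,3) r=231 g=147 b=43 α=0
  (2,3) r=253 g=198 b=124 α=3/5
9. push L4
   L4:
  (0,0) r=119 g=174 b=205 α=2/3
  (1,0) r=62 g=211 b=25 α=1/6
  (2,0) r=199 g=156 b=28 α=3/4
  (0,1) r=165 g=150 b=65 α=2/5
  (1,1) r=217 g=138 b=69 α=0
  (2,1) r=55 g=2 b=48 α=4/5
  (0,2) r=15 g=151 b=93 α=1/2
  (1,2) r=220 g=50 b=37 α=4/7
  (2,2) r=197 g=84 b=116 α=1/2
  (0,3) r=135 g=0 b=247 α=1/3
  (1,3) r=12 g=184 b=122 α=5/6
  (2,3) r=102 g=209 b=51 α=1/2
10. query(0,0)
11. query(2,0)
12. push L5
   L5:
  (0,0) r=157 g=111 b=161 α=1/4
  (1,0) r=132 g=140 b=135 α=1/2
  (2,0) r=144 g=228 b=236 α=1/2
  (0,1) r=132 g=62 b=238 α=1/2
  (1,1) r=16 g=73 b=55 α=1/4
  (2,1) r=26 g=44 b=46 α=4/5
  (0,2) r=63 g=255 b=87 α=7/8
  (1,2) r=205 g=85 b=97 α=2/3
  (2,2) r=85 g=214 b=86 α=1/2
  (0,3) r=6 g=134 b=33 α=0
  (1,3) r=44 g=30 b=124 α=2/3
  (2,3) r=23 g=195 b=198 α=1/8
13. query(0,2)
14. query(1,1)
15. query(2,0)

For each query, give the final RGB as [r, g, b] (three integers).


at x=0,y=1 over L1,L2:
L1 α=0: [0, 0, 0]
L2 α=1/2: [175/2, 16, 79/2]
→ [88, 16, 40]

(0,3) stack=L1,L2; from [0,0,0]:
L1 α=0: [0, 0, 0]
L2 α=1/3: [4/3, 11/3, 47/3]
rounded: [1, 4, 16]

query (1,2) [L1,L2] — begin 0,0,0
after L1 α=1/2: [133/2, 89/2, 112]
after L2 α=3/5: [427/5, 119/5, 506/5]
rounded: [85, 24, 101]

(0,0) stack=L3,L4; from [0,0,0]:
L3 α=1/2: [2, 221/2, 4]
L4 α=2/3: [80, 917/6, 138]
= [80, 153, 138]

query (2,0) [L3,L4] — begin 0,0,0
+L3 (α=1) → [135, 105, 224]
+L4 (α=3/4) → [183, 573/4, 77]
rounded: [183, 143, 77]

(0,2) stack=L3,L4,L5; from [0,0,0]:
L3 α=2/5: [104/5, 314/5, 142/5]
L4 α=1/2: [179/10, 1069/10, 607/10]
L5 α=7/8: [4589/80, 18919/80, 6697/80]
= [57, 236, 84]

at x=1,y=1 over L3,L4,L5:
L3 α=0: [0, 0, 0]
L4 α=0: [0, 0, 0]
L5 α=1/4: [4, 73/4, 55/4]
rounded: [4, 18, 14]

at x=2,y=0 over L3,L4,L5:
after L3 α=1: [135, 105, 224]
after L4 α=3/4: [183, 573/4, 77]
after L5 α=1/2: [327/2, 1485/8, 313/2]
= [164, 186, 156]


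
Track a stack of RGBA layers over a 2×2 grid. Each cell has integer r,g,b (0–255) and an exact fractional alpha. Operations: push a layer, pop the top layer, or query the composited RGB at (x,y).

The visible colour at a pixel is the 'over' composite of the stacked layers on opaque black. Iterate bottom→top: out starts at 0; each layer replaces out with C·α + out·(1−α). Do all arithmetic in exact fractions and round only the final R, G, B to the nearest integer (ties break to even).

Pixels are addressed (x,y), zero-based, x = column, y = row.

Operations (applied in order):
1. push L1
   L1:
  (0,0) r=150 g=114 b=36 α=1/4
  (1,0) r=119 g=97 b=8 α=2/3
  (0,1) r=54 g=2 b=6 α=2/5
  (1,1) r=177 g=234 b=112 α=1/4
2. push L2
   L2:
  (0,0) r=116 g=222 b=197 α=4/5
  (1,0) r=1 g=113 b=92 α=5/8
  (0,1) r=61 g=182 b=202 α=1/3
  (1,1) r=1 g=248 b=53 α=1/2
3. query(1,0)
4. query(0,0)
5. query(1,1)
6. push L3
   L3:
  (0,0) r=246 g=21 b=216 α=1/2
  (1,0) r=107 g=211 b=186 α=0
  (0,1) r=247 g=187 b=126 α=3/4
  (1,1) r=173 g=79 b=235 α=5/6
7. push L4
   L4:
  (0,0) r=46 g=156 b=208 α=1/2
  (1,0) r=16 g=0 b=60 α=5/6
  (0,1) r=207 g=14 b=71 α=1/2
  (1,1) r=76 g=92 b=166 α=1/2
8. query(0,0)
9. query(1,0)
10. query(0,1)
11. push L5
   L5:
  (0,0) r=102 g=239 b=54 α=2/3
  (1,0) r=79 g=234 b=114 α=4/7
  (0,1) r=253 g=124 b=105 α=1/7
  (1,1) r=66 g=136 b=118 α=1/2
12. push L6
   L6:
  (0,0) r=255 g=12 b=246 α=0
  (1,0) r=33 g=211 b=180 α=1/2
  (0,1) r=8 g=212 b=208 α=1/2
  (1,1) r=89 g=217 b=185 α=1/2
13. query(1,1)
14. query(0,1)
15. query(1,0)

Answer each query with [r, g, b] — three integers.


at x=1,y=0 over L1,L2:
after L1 α=2/3: [238/3, 194/3, 16/3]
after L2 α=5/8: [243/8, 759/8, 119/2]
rounded: [30, 95, 60]

query (0,0) [L1,L2] — begin 0,0,0
after L1 α=1/4: [75/2, 57/2, 9]
after L2 α=4/5: [1003/10, 1833/10, 797/5]
→ [100, 183, 159]

(1,1) stack=L1,L2; from [0,0,0]:
L1 α=1/4: [177/4, 117/2, 28]
L2 α=1/2: [181/8, 613/4, 81/2]
= [23, 153, 40]

at x=0,y=0 over L1,L2,L3,L4:
+L1 (α=1/4) → [75/2, 57/2, 9]
+L2 (α=4/5) → [1003/10, 1833/10, 797/5]
+L3 (α=1/2) → [3463/20, 2043/20, 1877/10]
+L4 (α=1/2) → [4383/40, 5163/40, 3957/20]
→ [110, 129, 198]

(1,0) stack=L1,L2,L3,L4; from [0,0,0]:
after L1 α=2/3: [238/3, 194/3, 16/3]
after L2 α=5/8: [243/8, 759/8, 119/2]
after L3 α=0: [243/8, 759/8, 119/2]
after L4 α=5/6: [883/48, 253/16, 719/12]
→ [18, 16, 60]

at x=0,y=1 over L1,L2,L3,L4:
after L1 α=2/5: [108/5, 4/5, 12/5]
after L2 α=1/3: [521/15, 306/5, 1034/15]
after L3 α=3/4: [2909/15, 3111/20, 1676/15]
after L4 α=1/2: [3007/15, 3391/40, 2741/30]
rounded: [200, 85, 91]

(1,1) stack=L1,L2,L3,L4,L5,L6; from [0,0,0]:
L1 α=1/4: [177/4, 117/2, 28]
L2 α=1/2: [181/8, 613/4, 81/2]
L3 α=5/6: [2367/16, 731/8, 2431/12]
L4 α=1/2: [3583/32, 1467/16, 4423/24]
L5 α=1/2: [5695/64, 3643/32, 7255/48]
L6 α=1/2: [11391/128, 10587/64, 16135/96]
→ [89, 165, 168]

(0,1) stack=L1,L2,L3,L4,L5,L6; from [0,0,0]:
L1 α=2/5: [108/5, 4/5, 12/5]
L2 α=1/3: [521/15, 306/5, 1034/15]
L3 α=3/4: [2909/15, 3111/20, 1676/15]
L4 α=1/2: [3007/15, 3391/40, 2741/30]
L5 α=1/7: [7279/35, 12653/140, 3266/35]
L6 α=1/2: [7559/70, 42333/280, 5273/35]
= [108, 151, 151]

query (1,0) [L1,L2,L3,L4,L5,L6] — begin 0,0,0
L1 α=2/3: [238/3, 194/3, 16/3]
L2 α=5/8: [243/8, 759/8, 119/2]
L3 α=0: [243/8, 759/8, 119/2]
L4 α=5/6: [883/48, 253/16, 719/12]
L5 α=4/7: [5939/112, 15735/112, 2543/28]
L6 α=1/2: [9635/224, 39367/224, 7583/56]
rounded: [43, 176, 135]


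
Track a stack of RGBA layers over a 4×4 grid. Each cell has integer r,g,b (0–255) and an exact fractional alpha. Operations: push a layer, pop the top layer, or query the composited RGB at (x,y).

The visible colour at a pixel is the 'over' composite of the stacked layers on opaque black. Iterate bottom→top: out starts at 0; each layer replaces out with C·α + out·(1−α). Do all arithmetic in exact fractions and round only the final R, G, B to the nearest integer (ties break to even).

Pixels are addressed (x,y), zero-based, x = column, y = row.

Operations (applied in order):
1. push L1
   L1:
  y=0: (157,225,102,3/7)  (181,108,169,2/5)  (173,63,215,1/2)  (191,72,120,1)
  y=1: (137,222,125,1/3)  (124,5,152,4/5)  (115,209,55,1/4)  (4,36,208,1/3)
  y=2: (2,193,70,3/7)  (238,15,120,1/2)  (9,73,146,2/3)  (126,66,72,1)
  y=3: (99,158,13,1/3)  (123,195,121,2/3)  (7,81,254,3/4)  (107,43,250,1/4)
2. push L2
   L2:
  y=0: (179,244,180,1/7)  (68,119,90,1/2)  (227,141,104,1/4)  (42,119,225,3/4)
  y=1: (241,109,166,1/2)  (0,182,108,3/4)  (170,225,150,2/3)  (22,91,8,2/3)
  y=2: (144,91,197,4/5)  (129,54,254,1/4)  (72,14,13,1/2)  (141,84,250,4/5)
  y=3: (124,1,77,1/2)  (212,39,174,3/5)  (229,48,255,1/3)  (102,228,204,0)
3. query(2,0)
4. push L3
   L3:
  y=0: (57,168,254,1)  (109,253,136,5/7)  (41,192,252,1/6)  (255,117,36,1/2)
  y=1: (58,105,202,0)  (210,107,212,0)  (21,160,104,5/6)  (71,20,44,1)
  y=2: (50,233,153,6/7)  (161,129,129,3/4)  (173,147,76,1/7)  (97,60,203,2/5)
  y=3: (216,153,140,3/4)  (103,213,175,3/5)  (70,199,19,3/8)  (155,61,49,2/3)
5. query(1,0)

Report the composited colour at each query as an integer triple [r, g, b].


query (2,0) [L1,L2] — begin 0,0,0
L1 α=1/2: [173/2, 63/2, 215/2]
L2 α=1/4: [973/8, 471/8, 853/8]
= [122, 59, 107]

(1,0) stack=L1,L2,L3; from [0,0,0]:
+L1 (α=2/5) → [362/5, 216/5, 338/5]
+L2 (α=1/2) → [351/5, 811/10, 394/5]
+L3 (α=5/7) → [3427/35, 7136/35, 4188/35]
= [98, 204, 120]
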